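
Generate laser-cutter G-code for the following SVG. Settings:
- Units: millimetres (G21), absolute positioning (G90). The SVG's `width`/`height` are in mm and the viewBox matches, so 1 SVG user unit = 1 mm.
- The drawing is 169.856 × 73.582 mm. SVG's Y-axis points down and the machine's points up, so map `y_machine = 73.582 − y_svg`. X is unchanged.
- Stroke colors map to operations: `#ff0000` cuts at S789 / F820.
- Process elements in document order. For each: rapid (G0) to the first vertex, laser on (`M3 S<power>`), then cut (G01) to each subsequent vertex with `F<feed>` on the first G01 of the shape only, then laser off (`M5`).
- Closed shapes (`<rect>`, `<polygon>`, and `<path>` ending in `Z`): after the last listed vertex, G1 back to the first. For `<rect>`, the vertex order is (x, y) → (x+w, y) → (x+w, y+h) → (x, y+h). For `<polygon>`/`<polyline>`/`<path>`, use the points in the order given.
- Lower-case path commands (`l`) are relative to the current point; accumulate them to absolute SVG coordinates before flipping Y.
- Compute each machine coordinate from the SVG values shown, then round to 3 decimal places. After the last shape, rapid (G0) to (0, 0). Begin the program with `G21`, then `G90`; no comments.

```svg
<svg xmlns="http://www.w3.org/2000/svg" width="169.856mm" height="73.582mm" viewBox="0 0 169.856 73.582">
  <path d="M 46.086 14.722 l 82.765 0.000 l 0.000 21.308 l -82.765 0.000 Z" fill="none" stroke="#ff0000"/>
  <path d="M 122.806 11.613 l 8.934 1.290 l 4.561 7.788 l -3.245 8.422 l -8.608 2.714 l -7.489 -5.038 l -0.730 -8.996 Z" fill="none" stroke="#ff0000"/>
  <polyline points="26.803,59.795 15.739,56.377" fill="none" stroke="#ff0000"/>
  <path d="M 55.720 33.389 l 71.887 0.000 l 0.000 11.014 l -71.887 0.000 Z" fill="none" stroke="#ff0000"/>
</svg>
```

G21
G90
G0 X46.086 Y58.860
M3 S789
G01 X128.851 Y58.860 F820
G01 X128.851 Y37.552
G01 X46.086 Y37.552
G01 X46.086 Y58.860
M5
G0 X122.806 Y61.969
M3 S789
G01 X131.740 Y60.679 F820
G01 X136.301 Y52.891
G01 X133.056 Y44.469
G01 X124.448 Y41.755
G01 X116.959 Y46.793
G01 X116.229 Y55.789
G01 X122.806 Y61.969
M5
G0 X26.803 Y13.787
M3 S789
G01 X15.739 Y17.205 F820
M5
G0 X55.720 Y40.193
M3 S789
G01 X127.607 Y40.193 F820
G01 X127.607 Y29.179
G01 X55.720 Y29.179
G01 X55.720 Y40.193
M5
G0 X0.000 Y0.000

1 u = 1 mm; y_m = 73.582 − y.

[1] `<path>` rectangle, #ff0000→cut S789 F820: (46.086,58.860) → (128.851,58.860) → (128.851,37.552) → (46.086,37.552) → (46.086,58.860) (closed)

[2] `<path>` regular polygon, #ff0000→cut S789 F820: (122.806,61.969) → (131.740,60.679) → (136.301,52.891) → (133.056,44.469) → (124.448,41.755) → (116.959,46.793) → (116.229,55.789) → (122.806,61.969) (closed)

[3] `<polyline>` line segment, #ff0000→cut S789 F820: (26.803,13.787) → (15.739,17.205)

[4] `<path>` rectangle, #ff0000→cut S789 F820: (55.720,40.193) → (127.607,40.193) → (127.607,29.179) → (55.720,29.179) → (55.720,40.193) (closed)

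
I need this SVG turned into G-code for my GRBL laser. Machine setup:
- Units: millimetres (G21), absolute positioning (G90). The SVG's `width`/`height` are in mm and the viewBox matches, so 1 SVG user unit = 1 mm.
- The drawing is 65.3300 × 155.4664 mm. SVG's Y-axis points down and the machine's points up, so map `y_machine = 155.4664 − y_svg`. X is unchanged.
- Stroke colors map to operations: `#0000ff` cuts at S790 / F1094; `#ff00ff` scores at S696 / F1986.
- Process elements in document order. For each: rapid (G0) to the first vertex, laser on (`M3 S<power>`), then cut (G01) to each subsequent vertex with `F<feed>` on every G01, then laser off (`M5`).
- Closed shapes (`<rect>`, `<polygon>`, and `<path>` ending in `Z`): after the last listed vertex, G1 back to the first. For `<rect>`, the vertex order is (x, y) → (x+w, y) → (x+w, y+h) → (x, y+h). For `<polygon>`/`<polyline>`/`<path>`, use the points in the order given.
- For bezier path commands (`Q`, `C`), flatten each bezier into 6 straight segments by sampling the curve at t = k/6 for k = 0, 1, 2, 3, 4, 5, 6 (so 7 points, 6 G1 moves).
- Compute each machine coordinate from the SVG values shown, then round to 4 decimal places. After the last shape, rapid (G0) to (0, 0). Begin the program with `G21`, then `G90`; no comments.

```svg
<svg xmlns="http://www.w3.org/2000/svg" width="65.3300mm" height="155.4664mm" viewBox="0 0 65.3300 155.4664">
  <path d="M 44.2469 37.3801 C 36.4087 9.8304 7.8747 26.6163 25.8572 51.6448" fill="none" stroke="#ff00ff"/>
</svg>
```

G21
G90
G0 X44.2469 Y118.0863
M3 S696
G01 X38.9143 Y128.3336 F1986
G01 X31.9994 Y132.1942 F1986
G01 X25.3693 Y130.6708 F1986
G01 X20.8909 Y124.7658 F1986
G01 X20.4312 Y115.4819 F1986
G01 X25.8572 Y103.8216 F1986
M5
G0 X0.0000 Y0.0000

viewBox `0 0 65.3300 155.4664` with mm width/height → 1 unit = 1 mm. Flip: y_m = 155.4664 − y_svg.

**Shape 1** — `<path>` cubic bezier, stroke `#ff00ff` → score (S696, F1986). Control points (SVG): P0=(44.2469,37.3801), P1=(36.4087,9.8304), P2=(7.8747,26.6163), P3=(25.8572,51.6448); sampled at t=k/6. Machine vertices: (44.2469,118.0863) → (38.9143,128.3336) → (31.9994,132.1942) → (25.3693,130.6708) → (20.8909,124.7658) → (20.4312,115.4819) → (25.8572,103.8216). Open path.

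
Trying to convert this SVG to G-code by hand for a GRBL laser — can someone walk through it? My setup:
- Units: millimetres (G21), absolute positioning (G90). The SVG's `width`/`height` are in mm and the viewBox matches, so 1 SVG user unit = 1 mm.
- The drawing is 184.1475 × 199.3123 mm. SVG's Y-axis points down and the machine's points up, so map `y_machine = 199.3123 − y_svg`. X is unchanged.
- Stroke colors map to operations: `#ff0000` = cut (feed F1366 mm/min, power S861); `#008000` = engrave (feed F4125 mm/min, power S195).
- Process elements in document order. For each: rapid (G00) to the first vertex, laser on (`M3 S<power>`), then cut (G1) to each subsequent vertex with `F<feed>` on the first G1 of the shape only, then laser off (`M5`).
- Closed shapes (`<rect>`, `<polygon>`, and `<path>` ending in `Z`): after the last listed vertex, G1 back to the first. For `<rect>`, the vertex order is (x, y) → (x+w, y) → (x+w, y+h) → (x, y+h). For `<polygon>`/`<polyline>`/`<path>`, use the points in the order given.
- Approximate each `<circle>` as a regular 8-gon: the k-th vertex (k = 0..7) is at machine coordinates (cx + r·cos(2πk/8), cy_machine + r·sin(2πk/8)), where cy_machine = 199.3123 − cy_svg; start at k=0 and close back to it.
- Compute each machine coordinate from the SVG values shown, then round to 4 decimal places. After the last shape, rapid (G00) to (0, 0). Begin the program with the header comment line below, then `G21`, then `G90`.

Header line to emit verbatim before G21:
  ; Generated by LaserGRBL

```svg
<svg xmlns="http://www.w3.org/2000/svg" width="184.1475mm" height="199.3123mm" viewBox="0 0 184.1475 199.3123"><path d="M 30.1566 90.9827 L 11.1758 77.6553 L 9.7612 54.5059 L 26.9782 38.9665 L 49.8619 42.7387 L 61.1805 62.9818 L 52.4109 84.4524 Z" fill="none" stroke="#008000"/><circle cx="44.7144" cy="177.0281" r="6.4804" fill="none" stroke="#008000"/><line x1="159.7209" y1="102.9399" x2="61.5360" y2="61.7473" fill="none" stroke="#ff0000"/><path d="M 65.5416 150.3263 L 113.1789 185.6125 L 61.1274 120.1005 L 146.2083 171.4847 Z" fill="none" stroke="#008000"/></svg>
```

; Generated by LaserGRBL
G21
G90
G00 X30.1566 Y108.3296
M3 S195
G1 X11.1758 Y121.6570 F4125
G1 X9.7612 Y144.8064
G1 X26.9782 Y160.3458
G1 X49.8619 Y156.5736
G1 X61.1805 Y136.3305
G1 X52.4109 Y114.8599
G1 X30.1566 Y108.3296
M5
G00 X51.1948 Y22.2842
M3 S195
G1 X49.2967 Y26.8665 F4125
G1 X44.7144 Y28.7646
G1 X40.1321 Y26.8665
G1 X38.2340 Y22.2842
G1 X40.1321 Y17.7019
G1 X44.7144 Y15.8038
G1 X49.2967 Y17.7019
G1 X51.1948 Y22.2842
M5
G00 X159.7209 Y96.3724
M3 S861
G1 X61.5360 Y137.5650 F1366
M5
G00 X65.5416 Y48.9860
M3 S195
G1 X113.1789 Y13.6998 F4125
G1 X61.1274 Y79.2118
G1 X146.2083 Y27.8276
G1 X65.5416 Y48.9860
M5
G00 X0.0000 Y0.0000

Since the viewBox matches the mm dimensions, user units are millimetres directly. The only transform is the Y-flip y_m = 199.3123 − y_svg.

Shape 1 is a regular polygon drawn with `<path>`. Its stroke #008000 means engrave at S195, F4125. After flipping Y the toolpath is (30.1566,108.3296) → (11.1758,121.6570) → (9.7612,144.8064) → (26.9782,160.3458) → (49.8619,156.5736) → (61.1805,136.3305) → (52.4109,114.8599) → (30.1566,108.3296), returning to the start.

Shape 2 is a circle drawn with `<circle>`. Its stroke #008000 means engrave at S195, F4125. After flipping Y the toolpath is (51.1948,22.2842) → (49.2967,26.8665) → (44.7144,28.7646) → (40.1321,26.8665) → (38.2340,22.2842) → (40.1321,17.7019) → (44.7144,15.8038) → (49.2967,17.7019) → (51.1948,22.2842), returning to the start.

Shape 3 is a line segment drawn with `<line>`. Its stroke #ff0000 means cut at S861, F1366. After flipping Y the toolpath is (159.7209,96.3724) → (61.5360,137.5650).

Shape 4 is a closed polygon drawn with `<path>`. Its stroke #008000 means engrave at S195, F4125. After flipping Y the toolpath is (65.5416,48.9860) → (113.1789,13.6998) → (61.1274,79.2118) → (146.2083,27.8276) → (65.5416,48.9860), returning to the start.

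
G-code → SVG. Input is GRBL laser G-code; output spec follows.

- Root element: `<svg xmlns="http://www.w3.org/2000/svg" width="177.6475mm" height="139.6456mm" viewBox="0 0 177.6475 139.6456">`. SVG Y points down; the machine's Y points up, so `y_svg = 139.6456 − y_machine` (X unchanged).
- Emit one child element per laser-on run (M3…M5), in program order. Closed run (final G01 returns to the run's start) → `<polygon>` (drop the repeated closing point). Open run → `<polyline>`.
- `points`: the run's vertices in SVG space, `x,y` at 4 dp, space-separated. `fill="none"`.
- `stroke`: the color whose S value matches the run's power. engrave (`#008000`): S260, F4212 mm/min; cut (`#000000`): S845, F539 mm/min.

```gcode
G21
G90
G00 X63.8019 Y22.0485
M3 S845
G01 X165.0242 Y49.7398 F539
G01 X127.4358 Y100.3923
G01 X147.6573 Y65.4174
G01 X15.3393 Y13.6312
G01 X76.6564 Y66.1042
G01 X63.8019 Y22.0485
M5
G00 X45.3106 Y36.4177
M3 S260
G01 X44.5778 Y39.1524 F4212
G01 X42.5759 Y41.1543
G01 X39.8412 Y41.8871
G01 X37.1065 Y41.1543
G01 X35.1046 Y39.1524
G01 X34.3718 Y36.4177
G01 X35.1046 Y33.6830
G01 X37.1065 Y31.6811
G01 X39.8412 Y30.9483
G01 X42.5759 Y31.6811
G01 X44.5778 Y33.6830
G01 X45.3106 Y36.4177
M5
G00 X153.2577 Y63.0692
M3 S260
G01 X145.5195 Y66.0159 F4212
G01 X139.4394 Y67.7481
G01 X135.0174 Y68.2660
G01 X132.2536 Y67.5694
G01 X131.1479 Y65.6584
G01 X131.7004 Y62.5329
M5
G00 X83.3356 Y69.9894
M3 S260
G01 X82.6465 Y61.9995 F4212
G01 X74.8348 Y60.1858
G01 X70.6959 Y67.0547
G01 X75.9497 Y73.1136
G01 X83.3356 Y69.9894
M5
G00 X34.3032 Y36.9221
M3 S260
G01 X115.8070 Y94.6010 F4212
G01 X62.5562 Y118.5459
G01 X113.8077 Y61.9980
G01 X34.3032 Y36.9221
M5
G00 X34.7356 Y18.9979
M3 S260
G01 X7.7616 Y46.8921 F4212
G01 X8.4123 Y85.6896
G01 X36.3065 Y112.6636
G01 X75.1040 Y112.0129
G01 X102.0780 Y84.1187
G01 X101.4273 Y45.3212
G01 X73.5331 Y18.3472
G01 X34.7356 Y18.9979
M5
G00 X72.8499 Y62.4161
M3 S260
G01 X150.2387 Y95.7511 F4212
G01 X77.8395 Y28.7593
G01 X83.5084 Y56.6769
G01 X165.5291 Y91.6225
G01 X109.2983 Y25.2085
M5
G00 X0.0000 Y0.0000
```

<svg xmlns="http://www.w3.org/2000/svg" width="177.6475mm" height="139.6456mm" viewBox="0 0 177.6475 139.6456">
  <polygon points="63.8019,117.5971 165.0242,89.9058 127.4358,39.2533 147.6573,74.2282 15.3393,126.0144 76.6564,73.5414" fill="none" stroke="#000000"/>
  <polygon points="45.3106,103.2279 44.5778,100.4932 42.5759,98.4913 39.8412,97.7585 37.1065,98.4913 35.1046,100.4932 34.3718,103.2279 35.1046,105.9626 37.1065,107.9645 39.8412,108.6973 42.5759,107.9645 44.5778,105.9626" fill="none" stroke="#008000"/>
  <polyline points="153.2577,76.5764 145.5195,73.6297 139.4394,71.8975 135.0174,71.3796 132.2536,72.0762 131.1479,73.9872 131.7004,77.1127" fill="none" stroke="#008000"/>
  <polygon points="83.3356,69.6562 82.6465,77.6461 74.8348,79.4598 70.6959,72.5909 75.9497,66.5320" fill="none" stroke="#008000"/>
  <polygon points="34.3032,102.7235 115.8070,45.0446 62.5562,21.0997 113.8077,77.6476" fill="none" stroke="#008000"/>
  <polygon points="34.7356,120.6477 7.7616,92.7535 8.4123,53.9560 36.3065,26.9820 75.1040,27.6327 102.0780,55.5269 101.4273,94.3244 73.5331,121.2984" fill="none" stroke="#008000"/>
  <polyline points="72.8499,77.2295 150.2387,43.8945 77.8395,110.8863 83.5084,82.9687 165.5291,48.0231 109.2983,114.4371" fill="none" stroke="#008000"/>
</svg>

Machine Y-up, SVG Y-down with viewBox height 139.6456, so y_svg = 139.6456 − y_machine; X carries over.

Run 1: S845 ⇒ cut layer `#000000`. The run returns to its start, so emit a `<polygon>` with points (Y-flipped): 63.8019,117.5971 165.0242,89.9058 127.4358,39.2533 147.6573,74.2282 15.3393,126.0144 76.6564,73.5414.

Run 2: power S260 maps to stroke `#008000` (engrave). The run returns to its start, so emit a `<polygon>` with points (Y-flipped): 45.3106,103.2279 44.5778,100.4932 42.5759,98.4913 39.8412,97.7585 37.1065,98.4913 35.1046,100.4932 34.3718,103.2279 35.1046,105.9626 37.1065,107.9645 39.8412,108.6973 42.5759,107.9645 44.5778,105.9626.

Run 3: the run's S260 means `#008000` (engrave). The run is open, so emit a `<polyline>` with points (Y-flipped): 153.2577,76.5764 145.5195,73.6297 139.4394,71.8975 135.0174,71.3796 132.2536,72.0762 131.1479,73.9872 131.7004,77.1127.

Run 4: S260 ⇒ engrave layer `#008000`. The run returns to its start, so emit a `<polygon>` with points (Y-flipped): 83.3356,69.6562 82.6465,77.6461 74.8348,79.4598 70.6959,72.5909 75.9497,66.5320.

Run 5: the run's S260 means `#008000` (engrave). The run returns to its start, so emit a `<polygon>` with points (Y-flipped): 34.3032,102.7235 115.8070,45.0446 62.5562,21.0997 113.8077,77.6476.

Run 6: the run's S260 means `#008000` (engrave). The run returns to its start, so emit a `<polygon>` with points (Y-flipped): 34.7356,120.6477 7.7616,92.7535 8.4123,53.9560 36.3065,26.9820 75.1040,27.6327 102.0780,55.5269 101.4273,94.3244 73.5331,121.2984.

Run 7: the run's S260 means `#008000` (engrave). The run is open, so emit a `<polyline>` with points (Y-flipped): 72.8499,77.2295 150.2387,43.8945 77.8395,110.8863 83.5084,82.9687 165.5291,48.0231 109.2983,114.4371.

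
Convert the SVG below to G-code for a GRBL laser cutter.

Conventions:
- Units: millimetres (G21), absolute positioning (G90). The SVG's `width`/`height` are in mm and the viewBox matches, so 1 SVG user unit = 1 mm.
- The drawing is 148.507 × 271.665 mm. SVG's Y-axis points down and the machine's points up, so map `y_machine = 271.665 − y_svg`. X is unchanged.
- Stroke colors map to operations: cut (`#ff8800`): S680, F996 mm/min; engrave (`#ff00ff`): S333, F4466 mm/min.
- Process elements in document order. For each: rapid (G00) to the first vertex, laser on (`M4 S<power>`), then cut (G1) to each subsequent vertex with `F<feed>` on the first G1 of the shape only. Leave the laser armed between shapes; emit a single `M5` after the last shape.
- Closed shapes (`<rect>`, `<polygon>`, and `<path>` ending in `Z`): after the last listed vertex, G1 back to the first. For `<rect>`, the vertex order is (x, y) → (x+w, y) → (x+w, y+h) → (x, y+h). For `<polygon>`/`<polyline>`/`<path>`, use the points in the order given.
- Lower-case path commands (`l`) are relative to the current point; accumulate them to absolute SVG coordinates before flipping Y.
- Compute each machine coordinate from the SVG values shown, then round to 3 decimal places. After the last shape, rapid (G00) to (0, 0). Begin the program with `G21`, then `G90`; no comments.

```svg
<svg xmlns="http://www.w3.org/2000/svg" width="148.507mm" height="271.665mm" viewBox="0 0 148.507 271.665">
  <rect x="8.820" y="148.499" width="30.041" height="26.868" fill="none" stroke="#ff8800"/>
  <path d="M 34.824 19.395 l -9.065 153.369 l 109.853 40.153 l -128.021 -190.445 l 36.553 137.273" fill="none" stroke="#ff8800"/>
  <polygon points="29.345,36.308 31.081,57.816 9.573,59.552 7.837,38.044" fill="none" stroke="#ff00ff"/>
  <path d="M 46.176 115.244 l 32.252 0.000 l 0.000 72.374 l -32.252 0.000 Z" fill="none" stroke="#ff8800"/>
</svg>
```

1 u = 1 mm; y_m = 271.665 − y.

[1] `<rect>` rectangle, #ff8800→cut S680 F996: (8.820,123.166) → (38.861,123.166) → (38.861,96.298) → (8.820,96.298) → (8.820,123.166) (closed)

[2] `<path>` open polyline, #ff8800→cut S680 F996: (34.824,252.270) → (25.759,98.901) → (135.612,58.748) → (7.591,249.193) → (44.144,111.920)

[3] `<polygon>` regular polygon, #ff00ff→engrave S333 F4466: (29.345,235.357) → (31.081,213.849) → (9.573,212.113) → (7.837,233.621) → (29.345,235.357) (closed)

[4] `<path>` rectangle, #ff8800→cut S680 F996: (46.176,156.421) → (78.428,156.421) → (78.428,84.047) → (46.176,84.047) → (46.176,156.421) (closed)

G21
G90
G00 X8.820 Y123.166
M4 S680
G1 X38.861 Y123.166 F996
G1 X38.861 Y96.298
G1 X8.820 Y96.298
G1 X8.820 Y123.166
G00 X34.824 Y252.270
M4 S680
G1 X25.759 Y98.901 F996
G1 X135.612 Y58.748
G1 X7.591 Y249.193
G1 X44.144 Y111.920
G00 X29.345 Y235.357
M4 S333
G1 X31.081 Y213.849 F4466
G1 X9.573 Y212.113
G1 X7.837 Y233.621
G1 X29.345 Y235.357
G00 X46.176 Y156.421
M4 S680
G1 X78.428 Y156.421 F996
G1 X78.428 Y84.047
G1 X46.176 Y84.047
G1 X46.176 Y156.421
M5
G00 X0.000 Y0.000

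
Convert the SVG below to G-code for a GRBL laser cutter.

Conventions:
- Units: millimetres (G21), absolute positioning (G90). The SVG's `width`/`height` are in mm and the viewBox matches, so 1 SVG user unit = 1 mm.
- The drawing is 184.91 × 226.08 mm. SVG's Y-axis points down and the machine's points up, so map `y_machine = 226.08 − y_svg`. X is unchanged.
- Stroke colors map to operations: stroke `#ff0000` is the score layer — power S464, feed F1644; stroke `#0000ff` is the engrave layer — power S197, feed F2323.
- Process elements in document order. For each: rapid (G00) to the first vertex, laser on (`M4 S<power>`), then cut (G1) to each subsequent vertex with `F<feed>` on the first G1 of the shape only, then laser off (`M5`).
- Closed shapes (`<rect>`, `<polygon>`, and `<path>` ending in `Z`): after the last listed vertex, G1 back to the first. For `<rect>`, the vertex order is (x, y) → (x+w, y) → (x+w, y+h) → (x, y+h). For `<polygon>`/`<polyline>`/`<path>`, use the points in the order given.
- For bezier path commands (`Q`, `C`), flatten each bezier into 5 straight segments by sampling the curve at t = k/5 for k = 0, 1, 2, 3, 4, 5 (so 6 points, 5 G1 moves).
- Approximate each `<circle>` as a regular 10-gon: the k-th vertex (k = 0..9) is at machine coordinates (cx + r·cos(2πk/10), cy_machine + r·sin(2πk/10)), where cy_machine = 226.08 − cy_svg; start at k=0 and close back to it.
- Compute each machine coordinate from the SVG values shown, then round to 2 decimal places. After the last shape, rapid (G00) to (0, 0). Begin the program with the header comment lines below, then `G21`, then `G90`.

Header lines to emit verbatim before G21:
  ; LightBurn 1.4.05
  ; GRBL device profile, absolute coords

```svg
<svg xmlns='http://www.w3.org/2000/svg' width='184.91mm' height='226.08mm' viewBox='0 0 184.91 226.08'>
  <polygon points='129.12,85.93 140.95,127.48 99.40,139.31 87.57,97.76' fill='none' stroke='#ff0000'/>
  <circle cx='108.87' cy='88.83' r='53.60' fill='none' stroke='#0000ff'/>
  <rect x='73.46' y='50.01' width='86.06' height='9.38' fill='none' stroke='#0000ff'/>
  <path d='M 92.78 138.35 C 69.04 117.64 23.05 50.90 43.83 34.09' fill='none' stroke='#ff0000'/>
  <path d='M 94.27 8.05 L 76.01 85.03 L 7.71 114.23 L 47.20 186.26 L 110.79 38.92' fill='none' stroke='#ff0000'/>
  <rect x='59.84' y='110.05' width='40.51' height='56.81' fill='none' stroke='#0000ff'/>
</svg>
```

1 u = 1 mm; y_m = 226.08 − y.

[1] `<polygon>` regular polygon, #ff0000→score S464 F1644: (129.12,140.15) → (140.95,98.60) → (99.40,86.77) → (87.57,128.32) → (129.12,140.15) (closed)

[2] `<circle>` circle, #0000ff→engrave S197 F2323: (162.47,137.25) → (152.23,168.76) → (125.43,188.23) → (92.31,188.23) → (65.51,168.76) → (55.27,137.25) → (65.51,105.74) → (92.31,86.27) → (125.43,86.27) → (152.23,105.74) → (162.47,137.25) (closed)

[3] `<rect>` rectangle, #0000ff→engrave S197 F2323: (73.46,176.07) → (159.52,176.07) → (159.52,166.69) → (73.46,166.69) → (73.46,176.07) (closed)

[4] `<path>` cubic bezier, #ff0000→score S464 F1644: (92.78,87.73) → (76.58,104.91) → (59.31,128.53) → (45.25,153.99) → (38.66,176.68) → (43.83,191.99)

[5] `<path>` open polyline, #ff0000→score S464 F1644: (94.27,218.03) → (76.01,141.05) → (7.71,111.85) → (47.20,39.82) → (110.79,187.16)

[6] `<rect>` rectangle, #0000ff→engrave S197 F2323: (59.84,116.03) → (100.35,116.03) → (100.35,59.22) → (59.84,59.22) → (59.84,116.03) (closed)

; LightBurn 1.4.05
; GRBL device profile, absolute coords
G21
G90
G00 X129.12 Y140.15
M4 S464
G1 X140.95 Y98.60 F1644
G1 X99.40 Y86.77
G1 X87.57 Y128.32
G1 X129.12 Y140.15
M5
G00 X162.47 Y137.25
M4 S197
G1 X152.23 Y168.76 F2323
G1 X125.43 Y188.23
G1 X92.31 Y188.23
G1 X65.51 Y168.76
G1 X55.27 Y137.25
G1 X65.51 Y105.74
G1 X92.31 Y86.27
G1 X125.43 Y86.27
G1 X152.23 Y105.74
G1 X162.47 Y137.25
M5
G00 X73.46 Y176.07
M4 S197
G1 X159.52 Y176.07 F2323
G1 X159.52 Y166.69
G1 X73.46 Y166.69
G1 X73.46 Y176.07
M5
G00 X92.78 Y87.73
M4 S464
G1 X76.58 Y104.91 F1644
G1 X59.31 Y128.53
G1 X45.25 Y153.99
G1 X38.66 Y176.68
G1 X43.83 Y191.99
M5
G00 X94.27 Y218.03
M4 S464
G1 X76.01 Y141.05 F1644
G1 X7.71 Y111.85
G1 X47.20 Y39.82
G1 X110.79 Y187.16
M5
G00 X59.84 Y116.03
M4 S197
G1 X100.35 Y116.03 F2323
G1 X100.35 Y59.22
G1 X59.84 Y59.22
G1 X59.84 Y116.03
M5
G00 X0.00 Y0.00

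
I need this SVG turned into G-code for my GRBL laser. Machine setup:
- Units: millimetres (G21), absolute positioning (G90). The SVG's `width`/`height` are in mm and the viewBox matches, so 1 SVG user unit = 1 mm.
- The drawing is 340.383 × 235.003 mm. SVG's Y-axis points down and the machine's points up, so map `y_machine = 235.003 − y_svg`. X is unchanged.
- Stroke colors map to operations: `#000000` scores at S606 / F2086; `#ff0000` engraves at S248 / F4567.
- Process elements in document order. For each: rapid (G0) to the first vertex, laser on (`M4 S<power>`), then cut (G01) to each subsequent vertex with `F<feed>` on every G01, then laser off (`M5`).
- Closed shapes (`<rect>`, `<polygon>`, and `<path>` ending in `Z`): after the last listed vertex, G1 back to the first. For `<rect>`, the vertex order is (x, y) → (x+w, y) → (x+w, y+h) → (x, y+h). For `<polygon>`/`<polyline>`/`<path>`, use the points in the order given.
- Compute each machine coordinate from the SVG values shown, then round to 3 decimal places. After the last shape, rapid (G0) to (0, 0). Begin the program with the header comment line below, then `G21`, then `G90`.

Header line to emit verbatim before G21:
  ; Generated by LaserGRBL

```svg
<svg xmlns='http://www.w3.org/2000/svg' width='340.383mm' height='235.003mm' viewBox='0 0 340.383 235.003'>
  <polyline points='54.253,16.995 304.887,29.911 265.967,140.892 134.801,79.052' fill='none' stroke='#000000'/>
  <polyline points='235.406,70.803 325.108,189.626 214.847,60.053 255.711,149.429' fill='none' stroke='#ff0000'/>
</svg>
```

; Generated by LaserGRBL
G21
G90
G0 X54.253 Y218.008
M4 S606
G01 X304.887 Y205.092 F2086
G01 X265.967 Y94.111 F2086
G01 X134.801 Y155.951 F2086
M5
G0 X235.406 Y164.200
M4 S248
G01 X325.108 Y45.377 F4567
G01 X214.847 Y174.950 F4567
G01 X255.711 Y85.574 F4567
M5
G0 X0.000 Y0.000

1 u = 1 mm; y_m = 235.003 − y.

[1] `<polyline>` open polyline, #000000→score S606 F2086: (54.253,218.008) → (304.887,205.092) → (265.967,94.111) → (134.801,155.951)

[2] `<polyline>` open polyline, #ff0000→engrave S248 F4567: (235.406,164.200) → (325.108,45.377) → (214.847,174.950) → (255.711,85.574)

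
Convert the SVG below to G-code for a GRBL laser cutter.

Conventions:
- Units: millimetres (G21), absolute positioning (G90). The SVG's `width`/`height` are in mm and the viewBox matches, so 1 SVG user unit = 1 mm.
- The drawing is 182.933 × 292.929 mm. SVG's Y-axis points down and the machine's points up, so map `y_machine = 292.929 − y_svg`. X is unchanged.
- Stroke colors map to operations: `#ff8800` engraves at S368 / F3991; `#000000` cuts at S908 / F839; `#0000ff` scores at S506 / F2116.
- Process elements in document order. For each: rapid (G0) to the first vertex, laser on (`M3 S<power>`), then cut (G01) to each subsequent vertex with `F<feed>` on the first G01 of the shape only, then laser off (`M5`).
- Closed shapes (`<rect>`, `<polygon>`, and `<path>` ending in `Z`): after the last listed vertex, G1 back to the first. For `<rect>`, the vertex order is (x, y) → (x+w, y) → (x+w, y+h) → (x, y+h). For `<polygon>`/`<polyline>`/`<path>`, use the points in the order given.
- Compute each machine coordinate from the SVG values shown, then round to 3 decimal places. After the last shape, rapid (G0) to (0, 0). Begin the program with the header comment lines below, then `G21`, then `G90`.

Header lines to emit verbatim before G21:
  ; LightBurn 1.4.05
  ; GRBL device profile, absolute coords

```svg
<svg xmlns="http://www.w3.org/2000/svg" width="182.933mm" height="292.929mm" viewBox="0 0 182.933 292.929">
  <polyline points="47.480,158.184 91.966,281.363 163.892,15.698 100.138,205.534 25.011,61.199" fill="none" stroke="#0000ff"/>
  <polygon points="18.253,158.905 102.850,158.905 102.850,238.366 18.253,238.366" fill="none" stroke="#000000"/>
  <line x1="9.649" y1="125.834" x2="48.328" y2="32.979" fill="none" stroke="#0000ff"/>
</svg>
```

1 u = 1 mm; y_m = 292.929 − y.

[1] `<polyline>` open polyline, #0000ff→score S506 F2116: (47.480,134.745) → (91.966,11.566) → (163.892,277.231) → (100.138,87.395) → (25.011,231.730)

[2] `<polygon>` rectangle, #000000→cut S908 F839: (18.253,134.024) → (102.850,134.024) → (102.850,54.563) → (18.253,54.563) → (18.253,134.024) (closed)

[3] `<line>` line segment, #0000ff→score S506 F2116: (9.649,167.095) → (48.328,259.950)

; LightBurn 1.4.05
; GRBL device profile, absolute coords
G21
G90
G0 X47.480 Y134.745
M3 S506
G01 X91.966 Y11.566 F2116
G01 X163.892 Y277.231
G01 X100.138 Y87.395
G01 X25.011 Y231.730
M5
G0 X18.253 Y134.024
M3 S908
G01 X102.850 Y134.024 F839
G01 X102.850 Y54.563
G01 X18.253 Y54.563
G01 X18.253 Y134.024
M5
G0 X9.649 Y167.095
M3 S506
G01 X48.328 Y259.950 F2116
M5
G0 X0.000 Y0.000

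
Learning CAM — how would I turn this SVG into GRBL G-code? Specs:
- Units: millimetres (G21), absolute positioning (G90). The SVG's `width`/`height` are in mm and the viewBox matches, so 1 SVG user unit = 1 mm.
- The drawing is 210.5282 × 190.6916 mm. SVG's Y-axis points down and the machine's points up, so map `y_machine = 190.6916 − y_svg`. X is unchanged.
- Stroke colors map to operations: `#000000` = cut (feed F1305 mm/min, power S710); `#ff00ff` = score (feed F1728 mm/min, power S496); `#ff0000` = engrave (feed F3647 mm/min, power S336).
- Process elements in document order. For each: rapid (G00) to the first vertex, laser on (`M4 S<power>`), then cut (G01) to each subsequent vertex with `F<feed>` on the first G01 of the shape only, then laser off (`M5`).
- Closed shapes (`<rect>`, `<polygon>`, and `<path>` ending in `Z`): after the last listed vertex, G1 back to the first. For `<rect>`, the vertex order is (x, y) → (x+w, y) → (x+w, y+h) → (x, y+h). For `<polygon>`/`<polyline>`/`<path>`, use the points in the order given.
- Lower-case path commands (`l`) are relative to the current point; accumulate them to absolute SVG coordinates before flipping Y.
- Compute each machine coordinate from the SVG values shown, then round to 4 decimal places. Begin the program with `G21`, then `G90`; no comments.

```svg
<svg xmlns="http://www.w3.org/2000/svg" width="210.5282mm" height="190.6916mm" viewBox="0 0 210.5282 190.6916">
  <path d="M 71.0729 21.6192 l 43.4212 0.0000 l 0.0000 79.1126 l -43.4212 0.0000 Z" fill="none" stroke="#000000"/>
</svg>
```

viewBox `0 0 210.5282 190.6916` with mm width/height → 1 unit = 1 mm. Flip: y_m = 190.6916 − y_svg.

**Shape 1** — `<path>` rectangle, stroke `#000000` → cut (S710, F1305). Machine vertices: (71.0729,169.0724) → (114.4941,169.0724) → (114.4941,89.9598) → (71.0729,89.9598) → (71.0729,169.0724). Closed: final G1 returns to the first vertex.

G21
G90
G00 X71.0729 Y169.0724
M4 S710
G01 X114.4941 Y169.0724 F1305
G01 X114.4941 Y89.9598
G01 X71.0729 Y89.9598
G01 X71.0729 Y169.0724
M5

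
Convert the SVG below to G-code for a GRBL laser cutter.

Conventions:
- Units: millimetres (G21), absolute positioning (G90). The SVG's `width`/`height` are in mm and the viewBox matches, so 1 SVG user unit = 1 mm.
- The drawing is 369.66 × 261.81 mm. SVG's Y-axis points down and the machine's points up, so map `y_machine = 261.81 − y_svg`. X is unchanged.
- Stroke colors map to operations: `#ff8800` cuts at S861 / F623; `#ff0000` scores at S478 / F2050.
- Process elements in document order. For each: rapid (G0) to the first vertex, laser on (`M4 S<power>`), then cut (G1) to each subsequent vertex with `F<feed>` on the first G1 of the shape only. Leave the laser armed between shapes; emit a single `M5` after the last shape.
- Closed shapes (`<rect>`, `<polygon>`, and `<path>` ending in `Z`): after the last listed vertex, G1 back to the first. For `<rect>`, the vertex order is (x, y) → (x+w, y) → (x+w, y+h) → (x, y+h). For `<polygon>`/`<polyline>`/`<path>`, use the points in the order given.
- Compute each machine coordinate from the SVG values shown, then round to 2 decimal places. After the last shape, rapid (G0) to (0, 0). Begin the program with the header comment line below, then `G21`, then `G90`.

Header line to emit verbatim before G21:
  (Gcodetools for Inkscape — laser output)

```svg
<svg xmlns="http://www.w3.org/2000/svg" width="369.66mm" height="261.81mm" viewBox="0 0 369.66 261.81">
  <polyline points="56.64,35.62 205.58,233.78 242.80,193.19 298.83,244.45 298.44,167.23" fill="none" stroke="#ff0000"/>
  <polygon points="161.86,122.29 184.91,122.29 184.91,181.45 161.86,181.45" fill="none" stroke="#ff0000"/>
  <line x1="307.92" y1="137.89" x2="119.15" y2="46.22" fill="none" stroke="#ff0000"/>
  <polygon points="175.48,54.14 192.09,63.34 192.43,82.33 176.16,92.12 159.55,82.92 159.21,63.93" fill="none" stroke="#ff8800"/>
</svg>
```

1 u = 1 mm; y_m = 261.81 − y.

[1] `<polyline>` open polyline, #ff0000→score S478 F2050: (56.64,226.19) → (205.58,28.03) → (242.80,68.62) → (298.83,17.36) → (298.44,94.58)

[2] `<polygon>` rectangle, #ff0000→score S478 F2050: (161.86,139.52) → (184.91,139.52) → (184.91,80.36) → (161.86,80.36) → (161.86,139.52) (closed)

[3] `<line>` line segment, #ff0000→score S478 F2050: (307.92,123.92) → (119.15,215.59)

[4] `<polygon>` regular polygon, #ff8800→cut S861 F623: (175.48,207.67) → (192.09,198.47) → (192.43,179.48) → (176.16,169.69) → (159.55,178.89) → (159.21,197.88) → (175.48,207.67) (closed)

(Gcodetools for Inkscape — laser output)
G21
G90
G0 X56.64 Y226.19
M4 S478
G1 X205.58 Y28.03 F2050
G1 X242.80 Y68.62
G1 X298.83 Y17.36
G1 X298.44 Y94.58
G0 X161.86 Y139.52
M4 S478
G1 X184.91 Y139.52 F2050
G1 X184.91 Y80.36
G1 X161.86 Y80.36
G1 X161.86 Y139.52
G0 X307.92 Y123.92
M4 S478
G1 X119.15 Y215.59 F2050
G0 X175.48 Y207.67
M4 S861
G1 X192.09 Y198.47 F623
G1 X192.43 Y179.48
G1 X176.16 Y169.69
G1 X159.55 Y178.89
G1 X159.21 Y197.88
G1 X175.48 Y207.67
M5
G0 X0.00 Y0.00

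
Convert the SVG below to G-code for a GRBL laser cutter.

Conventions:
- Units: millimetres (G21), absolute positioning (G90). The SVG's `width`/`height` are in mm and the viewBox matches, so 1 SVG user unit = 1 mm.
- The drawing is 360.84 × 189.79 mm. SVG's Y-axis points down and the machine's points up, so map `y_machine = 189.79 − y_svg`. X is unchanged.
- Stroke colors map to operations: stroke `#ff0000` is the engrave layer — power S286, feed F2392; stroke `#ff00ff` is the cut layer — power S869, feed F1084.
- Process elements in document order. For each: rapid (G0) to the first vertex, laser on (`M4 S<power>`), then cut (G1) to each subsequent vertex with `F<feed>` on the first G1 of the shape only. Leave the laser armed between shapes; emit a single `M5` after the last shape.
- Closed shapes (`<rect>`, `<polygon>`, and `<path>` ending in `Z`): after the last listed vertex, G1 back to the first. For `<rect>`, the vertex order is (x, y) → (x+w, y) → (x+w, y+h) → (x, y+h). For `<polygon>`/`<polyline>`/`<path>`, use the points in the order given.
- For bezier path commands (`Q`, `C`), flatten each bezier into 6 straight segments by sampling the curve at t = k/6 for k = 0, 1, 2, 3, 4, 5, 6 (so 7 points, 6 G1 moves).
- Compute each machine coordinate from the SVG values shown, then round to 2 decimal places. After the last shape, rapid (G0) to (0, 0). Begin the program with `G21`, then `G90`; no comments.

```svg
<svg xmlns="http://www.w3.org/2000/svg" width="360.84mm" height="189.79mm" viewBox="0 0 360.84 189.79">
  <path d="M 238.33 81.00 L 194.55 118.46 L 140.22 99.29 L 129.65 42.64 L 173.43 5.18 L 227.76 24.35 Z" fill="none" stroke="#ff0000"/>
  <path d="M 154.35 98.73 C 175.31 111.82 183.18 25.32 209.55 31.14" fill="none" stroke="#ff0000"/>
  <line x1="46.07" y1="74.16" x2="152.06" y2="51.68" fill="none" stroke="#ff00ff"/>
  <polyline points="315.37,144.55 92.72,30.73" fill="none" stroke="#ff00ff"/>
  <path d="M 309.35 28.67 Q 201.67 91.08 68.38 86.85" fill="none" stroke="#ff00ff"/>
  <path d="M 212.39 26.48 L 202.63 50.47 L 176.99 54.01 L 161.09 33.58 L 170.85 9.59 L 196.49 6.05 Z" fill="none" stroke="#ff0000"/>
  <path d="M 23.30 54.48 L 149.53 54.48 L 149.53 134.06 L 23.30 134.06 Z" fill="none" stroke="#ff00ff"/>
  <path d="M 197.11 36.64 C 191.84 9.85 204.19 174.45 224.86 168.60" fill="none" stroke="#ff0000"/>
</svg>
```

1 u = 1 mm; y_m = 189.79 − y.

[1] `<path>` regular polygon, #ff0000→engrave S286 F2392: (238.33,108.79) → (194.55,71.33) → (140.22,90.50) → (129.65,147.15) → (173.43,184.61) → (227.76,165.44) → (238.33,108.79) (closed)

[2] `<path>` cubic bezier, #ff0000→engrave S286 F2392: (154.35,91.06) → (163.89,91.93) → (172.12,104.06) → (179.92,122.13) → (188.18,140.80) → (197.76,154.76) → (209.55,158.65)

[3] `<line>` line segment, #ff00ff→cut S869 F1084: (46.07,115.63) → (152.06,138.11)

[4] `<polyline>` line segment, #ff00ff→cut S869 F1084: (315.37,45.24) → (92.72,159.06)

[5] `<path>` quadratic bezier, #ff00ff→cut S869 F1084: (309.35,161.12) → (272.75,142.17) → (234.72,126.92) → (195.27,115.37) → (154.39,107.52) → (112.10,103.38) → (68.38,102.94)

[6] `<path>` regular polygon, #ff0000→engrave S286 F2392: (212.39,163.31) → (202.63,139.32) → (176.99,135.78) → (161.09,156.21) → (170.85,180.20) → (196.49,183.74) → (212.39,163.31) (closed)

[7] `<path>` rectangle, #ff00ff→cut S869 F1084: (23.30,135.31) → (149.53,135.31) → (149.53,55.73) → (23.30,55.73) → (23.30,135.31) (closed)

[8] `<path>` cubic bezier, #ff0000→engrave S286 F2392: (197.11,153.15) → (195.90,152.27) → (197.37,129.54) → (201.26,95.02) → (207.31,58.76) → (215.26,30.79) → (224.86,21.19)

G21
G90
G0 X238.33 Y108.79
M4 S286
G1 X194.55 Y71.33 F2392
G1 X140.22 Y90.50
G1 X129.65 Y147.15
G1 X173.43 Y184.61
G1 X227.76 Y165.44
G1 X238.33 Y108.79
G0 X154.35 Y91.06
M4 S286
G1 X163.89 Y91.93 F2392
G1 X172.12 Y104.06
G1 X179.92 Y122.13
G1 X188.18 Y140.80
G1 X197.76 Y154.76
G1 X209.55 Y158.65
G0 X46.07 Y115.63
M4 S869
G1 X152.06 Y138.11 F1084
G0 X315.37 Y45.24
M4 S869
G1 X92.72 Y159.06 F1084
G0 X309.35 Y161.12
M4 S869
G1 X272.75 Y142.17 F1084
G1 X234.72 Y126.92
G1 X195.27 Y115.37
G1 X154.39 Y107.52
G1 X112.10 Y103.38
G1 X68.38 Y102.94
G0 X212.39 Y163.31
M4 S286
G1 X202.63 Y139.32 F2392
G1 X176.99 Y135.78
G1 X161.09 Y156.21
G1 X170.85 Y180.20
G1 X196.49 Y183.74
G1 X212.39 Y163.31
G0 X23.30 Y135.31
M4 S869
G1 X149.53 Y135.31 F1084
G1 X149.53 Y55.73
G1 X23.30 Y55.73
G1 X23.30 Y135.31
G0 X197.11 Y153.15
M4 S286
G1 X195.90 Y152.27 F2392
G1 X197.37 Y129.54
G1 X201.26 Y95.02
G1 X207.31 Y58.76
G1 X215.26 Y30.79
G1 X224.86 Y21.19
M5
G0 X0.00 Y0.00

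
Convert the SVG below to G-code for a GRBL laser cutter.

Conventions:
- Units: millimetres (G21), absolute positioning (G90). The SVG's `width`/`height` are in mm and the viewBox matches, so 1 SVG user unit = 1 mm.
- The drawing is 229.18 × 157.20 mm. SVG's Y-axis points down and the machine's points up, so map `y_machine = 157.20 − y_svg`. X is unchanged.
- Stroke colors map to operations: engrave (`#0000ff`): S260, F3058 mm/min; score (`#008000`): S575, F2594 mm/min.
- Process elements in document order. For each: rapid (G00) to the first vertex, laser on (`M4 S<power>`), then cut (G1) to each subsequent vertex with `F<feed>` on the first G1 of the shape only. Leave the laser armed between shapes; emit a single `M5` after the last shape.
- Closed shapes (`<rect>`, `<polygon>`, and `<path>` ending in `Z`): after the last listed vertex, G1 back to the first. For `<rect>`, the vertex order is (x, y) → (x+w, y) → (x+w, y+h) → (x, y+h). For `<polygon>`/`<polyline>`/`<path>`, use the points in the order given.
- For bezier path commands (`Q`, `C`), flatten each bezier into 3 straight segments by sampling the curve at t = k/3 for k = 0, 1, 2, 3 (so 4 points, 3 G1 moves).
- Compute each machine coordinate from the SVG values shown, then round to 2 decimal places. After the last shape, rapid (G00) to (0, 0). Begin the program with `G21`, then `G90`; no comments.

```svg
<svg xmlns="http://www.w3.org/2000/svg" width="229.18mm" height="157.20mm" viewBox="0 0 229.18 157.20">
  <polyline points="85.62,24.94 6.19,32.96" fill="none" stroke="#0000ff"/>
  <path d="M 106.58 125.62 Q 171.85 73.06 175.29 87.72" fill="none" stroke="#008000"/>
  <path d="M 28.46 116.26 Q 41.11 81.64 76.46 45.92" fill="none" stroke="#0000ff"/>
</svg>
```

1 u = 1 mm; y_m = 157.20 − y.

[1] `<polyline>` line segment, #0000ff→engrave S260 F3058: (85.62,132.26) → (6.19,124.24)

[2] `<path>` quadratic bezier, #008000→score S575 F2594: (106.58,31.58) → (143.22,59.15) → (166.13,71.78) → (175.29,69.48)

[3] `<path>` quadratic bezier, #0000ff→engrave S260 F3058: (28.46,40.94) → (39.42,64.14) → (55.42,87.59) → (76.46,111.28)

G21
G90
G00 X85.62 Y132.26
M4 S260
G1 X6.19 Y124.24 F3058
G00 X106.58 Y31.58
M4 S575
G1 X143.22 Y59.15 F2594
G1 X166.13 Y71.78
G1 X175.29 Y69.48
G00 X28.46 Y40.94
M4 S260
G1 X39.42 Y64.14 F3058
G1 X55.42 Y87.59
G1 X76.46 Y111.28
M5
G00 X0.00 Y0.00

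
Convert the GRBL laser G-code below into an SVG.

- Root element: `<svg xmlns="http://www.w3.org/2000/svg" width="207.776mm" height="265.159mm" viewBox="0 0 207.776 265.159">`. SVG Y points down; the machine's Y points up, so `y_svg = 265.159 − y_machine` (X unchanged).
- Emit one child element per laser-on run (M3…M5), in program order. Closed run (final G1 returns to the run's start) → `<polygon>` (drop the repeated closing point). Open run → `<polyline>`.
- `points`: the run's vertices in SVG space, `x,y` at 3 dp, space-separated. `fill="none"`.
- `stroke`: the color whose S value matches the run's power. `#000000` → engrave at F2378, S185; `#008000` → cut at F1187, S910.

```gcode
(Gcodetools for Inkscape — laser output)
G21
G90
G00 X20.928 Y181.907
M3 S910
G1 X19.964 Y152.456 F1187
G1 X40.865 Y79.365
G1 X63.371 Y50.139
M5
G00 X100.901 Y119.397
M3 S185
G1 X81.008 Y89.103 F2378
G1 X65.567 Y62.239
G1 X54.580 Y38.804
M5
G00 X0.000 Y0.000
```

<svg xmlns="http://www.w3.org/2000/svg" width="207.776mm" height="265.159mm" viewBox="0 0 207.776 265.159">
  <polyline points="20.928,83.252 19.964,112.703 40.865,185.794 63.371,215.020" fill="none" stroke="#008000"/>
  <polyline points="100.901,145.762 81.008,176.056 65.567,202.920 54.580,226.355" fill="none" stroke="#000000"/>
</svg>

y_svg = 265.159 − y_m.

[1] S910→`#008000` (cut); open run; points: 20.928,83.252 19.964,112.703 40.865,185.794 63.371,215.020

[2] S185→`#000000` (engrave); open run; points: 100.901,145.762 81.008,176.056 65.567,202.920 54.580,226.355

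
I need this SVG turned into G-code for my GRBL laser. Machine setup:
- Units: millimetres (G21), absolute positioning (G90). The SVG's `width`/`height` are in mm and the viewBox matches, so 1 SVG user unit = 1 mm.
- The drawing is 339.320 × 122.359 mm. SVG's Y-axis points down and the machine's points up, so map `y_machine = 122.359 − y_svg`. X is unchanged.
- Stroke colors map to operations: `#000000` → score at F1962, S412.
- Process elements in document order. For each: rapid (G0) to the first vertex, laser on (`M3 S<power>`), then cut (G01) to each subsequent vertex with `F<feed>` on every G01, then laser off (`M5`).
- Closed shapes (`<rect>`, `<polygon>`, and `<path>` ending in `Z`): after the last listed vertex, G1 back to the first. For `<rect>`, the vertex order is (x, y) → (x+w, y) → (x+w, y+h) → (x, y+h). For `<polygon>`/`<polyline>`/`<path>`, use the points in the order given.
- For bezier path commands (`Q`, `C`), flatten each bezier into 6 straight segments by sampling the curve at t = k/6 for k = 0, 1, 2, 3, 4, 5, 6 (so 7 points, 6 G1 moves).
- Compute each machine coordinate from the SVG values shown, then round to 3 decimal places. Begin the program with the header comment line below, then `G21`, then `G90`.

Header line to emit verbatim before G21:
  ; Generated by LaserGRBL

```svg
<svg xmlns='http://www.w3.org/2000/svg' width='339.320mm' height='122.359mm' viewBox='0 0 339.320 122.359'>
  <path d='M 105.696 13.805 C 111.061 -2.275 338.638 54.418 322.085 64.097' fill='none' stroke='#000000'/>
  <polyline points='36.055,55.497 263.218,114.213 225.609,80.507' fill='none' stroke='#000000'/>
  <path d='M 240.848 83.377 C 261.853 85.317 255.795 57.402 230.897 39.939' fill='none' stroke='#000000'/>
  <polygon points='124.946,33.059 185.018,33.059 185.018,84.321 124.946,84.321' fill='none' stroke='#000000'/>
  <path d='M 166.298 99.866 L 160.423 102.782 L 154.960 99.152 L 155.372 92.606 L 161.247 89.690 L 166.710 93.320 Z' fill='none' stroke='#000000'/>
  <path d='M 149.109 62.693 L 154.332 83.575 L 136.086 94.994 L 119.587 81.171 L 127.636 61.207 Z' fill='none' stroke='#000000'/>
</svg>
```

; Generated by LaserGRBL
G21
G90
G0 X105.696 Y108.554
M3 S412
G01 X124.737 Y111.084 F1962
G01 X167.860 Y104.813 F1962
G01 X222.110 Y93.068 F1962
G01 X274.533 Y79.176 F1962
G01 X312.176 Y66.465 F1962
G01 X322.085 Y58.262 F1962
M5
G0 X36.055 Y66.862
M3 S412
G01 X263.218 Y8.146 F1962
G01 X225.609 Y41.852 F1962
M5
G0 X240.848 Y38.982
M3 S412
G01 X249.133 Y40.313 F1962
G01 X253.137 Y45.501 F1962
G01 X253.086 Y53.425 F1962
G01 X249.210 Y62.966 F1962
G01 X241.738 Y73.004 F1962
G01 X230.897 Y82.420 F1962
M5
G0 X124.946 Y89.300
M3 S412
G01 X185.018 Y89.300 F1962
G01 X185.018 Y38.038 F1962
G01 X124.946 Y38.038 F1962
G01 X124.946 Y89.300 F1962
M5
G0 X166.298 Y22.493
M3 S412
G01 X160.423 Y19.577 F1962
G01 X154.960 Y23.207 F1962
G01 X155.372 Y29.753 F1962
G01 X161.247 Y32.669 F1962
G01 X166.710 Y29.039 F1962
G01 X166.298 Y22.493 F1962
M5
G0 X149.109 Y59.666
M3 S412
G01 X154.332 Y38.784 F1962
G01 X136.086 Y27.365 F1962
G01 X119.587 Y41.188 F1962
G01 X127.636 Y61.152 F1962
G01 X149.109 Y59.666 F1962
M5

Since the viewBox matches the mm dimensions, user units are millimetres directly. The only transform is the Y-flip y_m = 122.359 − y_svg.

Shape 1 is a cubic bezier drawn with `<path>`. Its stroke #000000 means score at S412, F1962. After flipping Y the toolpath is (105.696,108.554) → (124.737,111.084) → (167.860,104.813) → (222.110,93.068) → (274.533,79.176) → (312.176,66.465) → (322.085,58.262).

Shape 2 is a open polyline drawn with `<polyline>`. Its stroke #000000 means score at S412, F1962. After flipping Y the toolpath is (36.055,66.862) → (263.218,8.146) → (225.609,41.852).

Shape 3 is a cubic bezier drawn with `<path>`. Its stroke #000000 means score at S412, F1962. After flipping Y the toolpath is (240.848,38.982) → (249.133,40.313) → (253.137,45.501) → (253.086,53.425) → (249.210,62.966) → (241.738,73.004) → (230.897,82.420).

Shape 4 is a rectangle drawn with `<polygon>`. Its stroke #000000 means score at S412, F1962. After flipping Y the toolpath is (124.946,89.300) → (185.018,89.300) → (185.018,38.038) → (124.946,38.038) → (124.946,89.300), returning to the start.

Shape 5 is a regular polygon drawn with `<path>`. Its stroke #000000 means score at S412, F1962. After flipping Y the toolpath is (166.298,22.493) → (160.423,19.577) → (154.960,23.207) → (155.372,29.753) → (161.247,32.669) → (166.710,29.039) → (166.298,22.493), returning to the start.

Shape 6 is a regular polygon drawn with `<path>`. Its stroke #000000 means score at S412, F1962. After flipping Y the toolpath is (149.109,59.666) → (154.332,38.784) → (136.086,27.365) → (119.587,41.188) → (127.636,61.152) → (149.109,59.666), returning to the start.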